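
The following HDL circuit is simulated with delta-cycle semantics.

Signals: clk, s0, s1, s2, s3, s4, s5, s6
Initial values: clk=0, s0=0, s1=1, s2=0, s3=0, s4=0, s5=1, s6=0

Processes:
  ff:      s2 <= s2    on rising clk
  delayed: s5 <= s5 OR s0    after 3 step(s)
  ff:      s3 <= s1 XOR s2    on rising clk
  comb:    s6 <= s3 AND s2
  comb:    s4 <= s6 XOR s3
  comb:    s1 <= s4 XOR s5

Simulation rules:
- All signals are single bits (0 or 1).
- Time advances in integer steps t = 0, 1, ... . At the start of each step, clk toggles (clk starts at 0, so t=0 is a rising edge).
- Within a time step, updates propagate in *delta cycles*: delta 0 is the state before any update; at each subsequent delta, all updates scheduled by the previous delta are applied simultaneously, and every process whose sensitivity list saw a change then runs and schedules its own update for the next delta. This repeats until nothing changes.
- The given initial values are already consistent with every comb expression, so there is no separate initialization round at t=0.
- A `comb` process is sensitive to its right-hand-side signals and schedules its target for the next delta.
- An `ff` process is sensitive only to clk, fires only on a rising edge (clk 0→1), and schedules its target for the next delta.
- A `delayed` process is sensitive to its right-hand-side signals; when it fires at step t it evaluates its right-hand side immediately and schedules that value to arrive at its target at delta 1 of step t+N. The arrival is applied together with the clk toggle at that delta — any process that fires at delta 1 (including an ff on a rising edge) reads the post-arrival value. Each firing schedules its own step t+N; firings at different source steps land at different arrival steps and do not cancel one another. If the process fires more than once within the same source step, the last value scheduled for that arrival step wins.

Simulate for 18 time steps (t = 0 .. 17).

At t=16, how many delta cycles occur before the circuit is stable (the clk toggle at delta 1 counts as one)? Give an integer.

4

[bits: clk,s0,s3,s5,s6,s4,s1,s2]
t=0: Δ0=00010010 Δ1=10010010 Δ2=10110010 Δ3=10110110 Δ4=10110100 | 4Δ
t=1: Δ0=10110100 Δ1=00110100 | 1Δ
t=2: Δ0=00110100 Δ1=10110100 Δ2=10010100 Δ3=10010000 Δ4=10010010 | 4Δ
t=3: Δ0=10010010 Δ1=00010010 | 1Δ
t=4: Δ0=00010010 Δ1=10010010 Δ2=10110010 Δ3=10110110 Δ4=10110100 | 4Δ
t=5: Δ0=10110100 Δ1=00110100 | 1Δ
t=6: Δ0=00110100 Δ1=10110100 Δ2=10010100 Δ3=10010000 Δ4=10010010 | 4Δ
t=7: Δ0=10010010 Δ1=00010010 | 1Δ
t=8: Δ0=00010010 Δ1=10010010 Δ2=10110010 Δ3=10110110 Δ4=10110100 | 4Δ
t=9: Δ0=10110100 Δ1=00110100 | 1Δ
t=10: Δ0=00110100 Δ1=10110100 Δ2=10010100 Δ3=10010000 Δ4=10010010 | 4Δ
t=11: Δ0=10010010 Δ1=00010010 | 1Δ
t=12: Δ0=00010010 Δ1=10010010 Δ2=10110010 Δ3=10110110 Δ4=10110100 | 4Δ
t=13: Δ0=10110100 Δ1=00110100 | 1Δ
t=14: Δ0=00110100 Δ1=10110100 Δ2=10010100 Δ3=10010000 Δ4=10010010 | 4Δ
t=15: Δ0=10010010 Δ1=00010010 | 1Δ
t=16: Δ0=00010010 Δ1=10010010 Δ2=10110010 Δ3=10110110 Δ4=10110100 | 4Δ
t=17: Δ0=10110100 Δ1=00110100 | 1Δ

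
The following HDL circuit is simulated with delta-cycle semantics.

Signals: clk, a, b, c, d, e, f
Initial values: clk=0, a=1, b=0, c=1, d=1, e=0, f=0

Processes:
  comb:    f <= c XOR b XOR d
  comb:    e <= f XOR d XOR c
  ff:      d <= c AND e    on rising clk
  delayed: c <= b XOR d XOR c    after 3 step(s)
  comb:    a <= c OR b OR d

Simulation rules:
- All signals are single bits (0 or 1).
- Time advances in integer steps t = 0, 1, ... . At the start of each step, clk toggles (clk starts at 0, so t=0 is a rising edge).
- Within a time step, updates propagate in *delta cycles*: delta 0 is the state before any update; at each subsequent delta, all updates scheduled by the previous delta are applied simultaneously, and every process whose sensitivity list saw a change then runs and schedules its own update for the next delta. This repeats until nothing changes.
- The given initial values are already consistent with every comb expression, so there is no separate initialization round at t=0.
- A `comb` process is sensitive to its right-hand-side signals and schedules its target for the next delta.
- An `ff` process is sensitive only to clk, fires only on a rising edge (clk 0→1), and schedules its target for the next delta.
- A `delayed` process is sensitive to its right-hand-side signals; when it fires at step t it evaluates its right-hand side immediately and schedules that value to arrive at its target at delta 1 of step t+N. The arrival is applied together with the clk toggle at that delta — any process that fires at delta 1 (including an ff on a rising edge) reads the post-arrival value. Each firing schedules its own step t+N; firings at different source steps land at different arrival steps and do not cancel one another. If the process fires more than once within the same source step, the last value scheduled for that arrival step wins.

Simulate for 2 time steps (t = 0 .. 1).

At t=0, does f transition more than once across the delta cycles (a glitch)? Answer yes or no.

no

[bits: f,c,a,b,d,clk,e]
t=0: Δ0=0110100 Δ1=0110110 Δ2=0110010 Δ3=1110011 Δ4=1110010 | 4Δ
t=1: Δ0=1110010 Δ1=1110000 | 1Δ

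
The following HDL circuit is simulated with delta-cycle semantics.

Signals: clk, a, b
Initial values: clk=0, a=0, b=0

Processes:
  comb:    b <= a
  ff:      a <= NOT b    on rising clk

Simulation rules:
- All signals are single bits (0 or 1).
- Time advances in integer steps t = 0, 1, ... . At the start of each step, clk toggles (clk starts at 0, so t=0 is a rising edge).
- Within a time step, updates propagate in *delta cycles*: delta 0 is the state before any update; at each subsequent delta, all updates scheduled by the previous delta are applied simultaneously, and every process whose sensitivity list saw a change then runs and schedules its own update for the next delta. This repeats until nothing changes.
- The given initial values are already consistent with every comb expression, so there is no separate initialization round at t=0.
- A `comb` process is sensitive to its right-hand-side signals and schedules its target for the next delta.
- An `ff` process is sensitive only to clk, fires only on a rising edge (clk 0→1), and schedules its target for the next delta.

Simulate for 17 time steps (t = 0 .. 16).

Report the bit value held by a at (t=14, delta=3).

[bits: clk,b,a]
t=0: Δ0=000 Δ1=100 Δ2=101 Δ3=111 | 3Δ
t=1: Δ0=111 Δ1=011 | 1Δ
t=2: Δ0=011 Δ1=111 Δ2=110 Δ3=100 | 3Δ
t=3: Δ0=100 Δ1=000 | 1Δ
t=4: Δ0=000 Δ1=100 Δ2=101 Δ3=111 | 3Δ
t=5: Δ0=111 Δ1=011 | 1Δ
t=6: Δ0=011 Δ1=111 Δ2=110 Δ3=100 | 3Δ
t=7: Δ0=100 Δ1=000 | 1Δ
t=8: Δ0=000 Δ1=100 Δ2=101 Δ3=111 | 3Δ
t=9: Δ0=111 Δ1=011 | 1Δ
t=10: Δ0=011 Δ1=111 Δ2=110 Δ3=100 | 3Δ
t=11: Δ0=100 Δ1=000 | 1Δ
t=12: Δ0=000 Δ1=100 Δ2=101 Δ3=111 | 3Δ
t=13: Δ0=111 Δ1=011 | 1Δ
t=14: Δ0=011 Δ1=111 Δ2=110 Δ3=100 | 3Δ
t=15: Δ0=100 Δ1=000 | 1Δ
t=16: Δ0=000 Δ1=100 Δ2=101 Δ3=111 | 3Δ

0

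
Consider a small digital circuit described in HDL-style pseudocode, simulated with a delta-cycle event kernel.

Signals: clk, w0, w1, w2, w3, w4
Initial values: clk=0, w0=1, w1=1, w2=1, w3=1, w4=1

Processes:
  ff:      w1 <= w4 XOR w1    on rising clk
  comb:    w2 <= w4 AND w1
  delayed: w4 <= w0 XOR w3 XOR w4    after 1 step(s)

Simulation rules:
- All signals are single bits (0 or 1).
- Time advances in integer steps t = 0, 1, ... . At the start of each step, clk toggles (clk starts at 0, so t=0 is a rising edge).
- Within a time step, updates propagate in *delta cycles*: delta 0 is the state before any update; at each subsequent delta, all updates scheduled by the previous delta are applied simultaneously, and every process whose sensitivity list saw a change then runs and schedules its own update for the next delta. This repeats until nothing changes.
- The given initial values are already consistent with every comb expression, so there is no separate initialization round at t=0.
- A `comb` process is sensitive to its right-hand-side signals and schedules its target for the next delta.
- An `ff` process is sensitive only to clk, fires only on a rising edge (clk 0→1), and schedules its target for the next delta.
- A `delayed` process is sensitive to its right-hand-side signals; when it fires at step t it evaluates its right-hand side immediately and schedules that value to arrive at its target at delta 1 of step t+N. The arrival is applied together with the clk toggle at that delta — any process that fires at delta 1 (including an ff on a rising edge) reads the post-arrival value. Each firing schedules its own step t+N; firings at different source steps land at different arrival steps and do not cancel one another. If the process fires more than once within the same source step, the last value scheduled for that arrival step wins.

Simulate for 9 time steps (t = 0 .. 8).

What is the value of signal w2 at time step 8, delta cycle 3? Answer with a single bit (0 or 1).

0

t0.Δ0 w4=1 w2=1 clk=0 w3=1 w1=1 w0=1
t0.Δ1 w4=1 w2=1 clk=1 w3=1 w1=1 w0=1
t0.Δ2 w4=1 w2=1 clk=1 w3=1 w1=0 w0=1
t0.Δ3 w4=1 w2=0 clk=1 w3=1 w1=0 w0=1
t1.Δ0 w4=1 w2=0 clk=1 w3=1 w1=0 w0=1
t1.Δ1 w4=1 w2=0 clk=0 w3=1 w1=0 w0=1
t2.Δ0 w4=1 w2=0 clk=0 w3=1 w1=0 w0=1
t2.Δ1 w4=1 w2=0 clk=1 w3=1 w1=0 w0=1
t2.Δ2 w4=1 w2=0 clk=1 w3=1 w1=1 w0=1
t2.Δ3 w4=1 w2=1 clk=1 w3=1 w1=1 w0=1
t3.Δ0 w4=1 w2=1 clk=1 w3=1 w1=1 w0=1
t3.Δ1 w4=1 w2=1 clk=0 w3=1 w1=1 w0=1
t4.Δ0 w4=1 w2=1 clk=0 w3=1 w1=1 w0=1
t4.Δ1 w4=1 w2=1 clk=1 w3=1 w1=1 w0=1
t4.Δ2 w4=1 w2=1 clk=1 w3=1 w1=0 w0=1
t4.Δ3 w4=1 w2=0 clk=1 w3=1 w1=0 w0=1
t5.Δ0 w4=1 w2=0 clk=1 w3=1 w1=0 w0=1
t5.Δ1 w4=1 w2=0 clk=0 w3=1 w1=0 w0=1
t6.Δ0 w4=1 w2=0 clk=0 w3=1 w1=0 w0=1
t6.Δ1 w4=1 w2=0 clk=1 w3=1 w1=0 w0=1
t6.Δ2 w4=1 w2=0 clk=1 w3=1 w1=1 w0=1
t6.Δ3 w4=1 w2=1 clk=1 w3=1 w1=1 w0=1
t7.Δ0 w4=1 w2=1 clk=1 w3=1 w1=1 w0=1
t7.Δ1 w4=1 w2=1 clk=0 w3=1 w1=1 w0=1
t8.Δ0 w4=1 w2=1 clk=0 w3=1 w1=1 w0=1
t8.Δ1 w4=1 w2=1 clk=1 w3=1 w1=1 w0=1
t8.Δ2 w4=1 w2=1 clk=1 w3=1 w1=0 w0=1
t8.Δ3 w4=1 w2=0 clk=1 w3=1 w1=0 w0=1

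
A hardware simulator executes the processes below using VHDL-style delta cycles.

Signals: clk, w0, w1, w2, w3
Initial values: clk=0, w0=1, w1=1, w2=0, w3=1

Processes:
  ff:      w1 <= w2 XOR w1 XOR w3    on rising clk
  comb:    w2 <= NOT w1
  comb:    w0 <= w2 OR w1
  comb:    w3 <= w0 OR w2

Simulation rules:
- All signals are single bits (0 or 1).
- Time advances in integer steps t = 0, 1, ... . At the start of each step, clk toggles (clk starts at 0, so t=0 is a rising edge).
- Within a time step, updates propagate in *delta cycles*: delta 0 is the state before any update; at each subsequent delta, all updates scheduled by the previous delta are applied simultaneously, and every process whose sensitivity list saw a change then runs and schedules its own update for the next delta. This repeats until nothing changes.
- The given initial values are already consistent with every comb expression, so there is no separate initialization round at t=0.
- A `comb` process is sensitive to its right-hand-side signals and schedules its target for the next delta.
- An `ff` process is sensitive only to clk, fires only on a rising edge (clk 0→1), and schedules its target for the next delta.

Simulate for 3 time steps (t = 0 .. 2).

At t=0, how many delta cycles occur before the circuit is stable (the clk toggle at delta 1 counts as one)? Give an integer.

4

[bits: clk,w0,w3,w2,w1]
t=0: Δ0=01101 Δ1=11101 Δ2=11100 Δ3=10110 Δ4=11110 | 4Δ
t=1: Δ0=11110 Δ1=01110 | 1Δ
t=2: Δ0=01110 Δ1=11110 | 1Δ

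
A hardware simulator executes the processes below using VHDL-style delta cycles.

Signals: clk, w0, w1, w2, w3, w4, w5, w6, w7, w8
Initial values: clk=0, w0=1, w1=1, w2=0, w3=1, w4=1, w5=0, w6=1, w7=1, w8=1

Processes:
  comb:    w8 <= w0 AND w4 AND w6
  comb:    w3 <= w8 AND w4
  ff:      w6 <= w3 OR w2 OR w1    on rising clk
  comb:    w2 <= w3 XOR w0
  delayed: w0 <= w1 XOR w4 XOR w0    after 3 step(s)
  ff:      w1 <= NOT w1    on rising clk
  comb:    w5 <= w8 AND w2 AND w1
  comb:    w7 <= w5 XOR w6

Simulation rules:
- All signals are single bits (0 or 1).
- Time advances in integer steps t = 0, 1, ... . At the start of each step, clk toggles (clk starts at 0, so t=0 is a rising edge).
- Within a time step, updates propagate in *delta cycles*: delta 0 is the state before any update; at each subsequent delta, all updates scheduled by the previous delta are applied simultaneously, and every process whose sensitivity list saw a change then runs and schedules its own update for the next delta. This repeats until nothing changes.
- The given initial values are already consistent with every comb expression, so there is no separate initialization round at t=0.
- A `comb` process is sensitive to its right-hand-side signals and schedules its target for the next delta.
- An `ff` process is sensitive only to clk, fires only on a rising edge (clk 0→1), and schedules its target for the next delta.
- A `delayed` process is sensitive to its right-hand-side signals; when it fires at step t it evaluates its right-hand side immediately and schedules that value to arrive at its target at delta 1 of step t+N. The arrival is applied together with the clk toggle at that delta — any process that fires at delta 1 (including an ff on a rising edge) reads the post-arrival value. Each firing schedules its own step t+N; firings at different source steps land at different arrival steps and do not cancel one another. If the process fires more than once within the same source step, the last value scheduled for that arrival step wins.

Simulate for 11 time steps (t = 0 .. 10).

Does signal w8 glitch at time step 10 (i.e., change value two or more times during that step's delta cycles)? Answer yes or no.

t=0 Δ0: w1=1 w3=1 w4=1 w7=1 w0=1 clk=0 w5=0 w2=0 w8=1 w6=1
  Δ1: clk:0→1
  Δ2: w1:1→0
  (2Δ to stable)
t=1 Δ0: w1=0 w3=1 w4=1 w7=1 w0=1 clk=1 w5=0 w2=0 w8=1 w6=1
  Δ1: clk:1→0
  (1Δ to stable)
t=2 Δ0: w1=0 w3=1 w4=1 w7=1 w0=1 clk=0 w5=0 w2=0 w8=1 w6=1
  Δ1: clk:0→1
  Δ2: w1:0→1
  (2Δ to stable)
t=3 Δ0: w1=1 w3=1 w4=1 w7=1 w0=1 clk=1 w5=0 w2=0 w8=1 w6=1
  Δ1: w0:1→0, clk:1→0
  Δ2: w2:0→1, w8:1→0
  Δ3: w3:1→0
  Δ4: w2:1→0
  (4Δ to stable)
t=4 Δ0: w1=1 w3=0 w4=1 w7=1 w0=0 clk=0 w5=0 w2=0 w8=0 w6=1
  Δ1: clk:0→1
  Δ2: w1:1→0
  (2Δ to stable)
t=5 Δ0: w1=0 w3=0 w4=1 w7=1 w0=0 clk=1 w5=0 w2=0 w8=0 w6=1
  Δ1: w0:0→1, clk:1→0
  Δ2: w2:0→1, w8:0→1
  Δ3: w3:0→1
  Δ4: w2:1→0
  (4Δ to stable)
t=6 Δ0: w1=0 w3=1 w4=1 w7=1 w0=1 clk=0 w5=0 w2=0 w8=1 w6=1
  Δ1: w0:1→0, clk:0→1
  Δ2: w1:0→1, w2:0→1, w8:1→0
  Δ3: w3:1→0
  Δ4: w2:1→0
  (4Δ to stable)
t=7 Δ0: w1=1 w3=0 w4=1 w7=1 w0=0 clk=1 w5=0 w2=0 w8=0 w6=1
  Δ1: w0:0→1, clk:1→0
  Δ2: w2:0→1, w8:0→1
  Δ3: w3:0→1, w5:0→1
  Δ4: w7:1→0, w2:1→0
  Δ5: w5:1→0
  Δ6: w7:0→1
  (6Δ to stable)
t=8 Δ0: w1=1 w3=1 w4=1 w7=1 w0=1 clk=0 w5=0 w2=0 w8=1 w6=1
  Δ1: w0:1→0, clk:0→1
  Δ2: w1:1→0, w2:0→1, w8:1→0
  Δ3: w3:1→0
  Δ4: w2:1→0
  (4Δ to stable)
t=9 Δ0: w1=0 w3=0 w4=1 w7=1 w0=0 clk=1 w5=0 w2=0 w8=0 w6=1
  Δ1: clk:1→0
  (1Δ to stable)
t=10 Δ0: w1=0 w3=0 w4=1 w7=1 w0=0 clk=0 w5=0 w2=0 w8=0 w6=1
  Δ1: w0:0→1, clk:0→1
  Δ2: w1:0→1, w2:0→1, w8:0→1, w6:1→0
  Δ3: w3:0→1, w7:1→0, w5:0→1, w8:1→0
  Δ4: w3:1→0, w7:0→1, w5:1→0, w2:1→0
  Δ5: w7:1→0, w2:0→1
  (5Δ to stable)

yes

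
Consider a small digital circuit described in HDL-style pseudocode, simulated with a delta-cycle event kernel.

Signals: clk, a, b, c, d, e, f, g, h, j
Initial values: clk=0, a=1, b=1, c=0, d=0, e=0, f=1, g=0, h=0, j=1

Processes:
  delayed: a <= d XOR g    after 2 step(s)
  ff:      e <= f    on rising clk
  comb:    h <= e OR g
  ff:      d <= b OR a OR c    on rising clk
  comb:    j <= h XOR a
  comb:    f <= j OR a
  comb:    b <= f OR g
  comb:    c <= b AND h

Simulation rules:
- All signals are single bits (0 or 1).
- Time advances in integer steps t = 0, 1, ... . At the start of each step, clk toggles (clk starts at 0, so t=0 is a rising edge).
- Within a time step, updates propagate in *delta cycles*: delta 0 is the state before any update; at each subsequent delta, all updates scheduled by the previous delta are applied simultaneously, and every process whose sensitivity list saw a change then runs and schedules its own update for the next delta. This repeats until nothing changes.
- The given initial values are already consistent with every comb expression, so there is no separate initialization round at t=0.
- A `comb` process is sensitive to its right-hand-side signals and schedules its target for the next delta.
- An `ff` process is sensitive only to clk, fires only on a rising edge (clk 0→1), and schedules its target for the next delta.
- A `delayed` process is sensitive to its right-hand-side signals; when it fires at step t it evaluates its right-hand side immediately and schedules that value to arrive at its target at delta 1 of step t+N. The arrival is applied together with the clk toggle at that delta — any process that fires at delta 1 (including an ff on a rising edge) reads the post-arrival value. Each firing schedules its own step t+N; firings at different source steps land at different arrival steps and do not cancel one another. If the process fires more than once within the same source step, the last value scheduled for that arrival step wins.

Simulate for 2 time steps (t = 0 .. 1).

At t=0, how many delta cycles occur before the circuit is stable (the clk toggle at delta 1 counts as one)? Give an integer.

4

t=0 Δ0: c=0 a=1 e=0 h=0 j=1 b=1 g=0 f=1 clk=0 d=0
  Δ1: clk:0→1
  Δ2: e:0→1, d:0→1
  Δ3: h:0→1
  Δ4: c:0→1, j:1→0
  (4Δ to stable)
t=1 Δ0: c=1 a=1 e=1 h=1 j=0 b=1 g=0 f=1 clk=1 d=1
  Δ1: clk:1→0
  (1Δ to stable)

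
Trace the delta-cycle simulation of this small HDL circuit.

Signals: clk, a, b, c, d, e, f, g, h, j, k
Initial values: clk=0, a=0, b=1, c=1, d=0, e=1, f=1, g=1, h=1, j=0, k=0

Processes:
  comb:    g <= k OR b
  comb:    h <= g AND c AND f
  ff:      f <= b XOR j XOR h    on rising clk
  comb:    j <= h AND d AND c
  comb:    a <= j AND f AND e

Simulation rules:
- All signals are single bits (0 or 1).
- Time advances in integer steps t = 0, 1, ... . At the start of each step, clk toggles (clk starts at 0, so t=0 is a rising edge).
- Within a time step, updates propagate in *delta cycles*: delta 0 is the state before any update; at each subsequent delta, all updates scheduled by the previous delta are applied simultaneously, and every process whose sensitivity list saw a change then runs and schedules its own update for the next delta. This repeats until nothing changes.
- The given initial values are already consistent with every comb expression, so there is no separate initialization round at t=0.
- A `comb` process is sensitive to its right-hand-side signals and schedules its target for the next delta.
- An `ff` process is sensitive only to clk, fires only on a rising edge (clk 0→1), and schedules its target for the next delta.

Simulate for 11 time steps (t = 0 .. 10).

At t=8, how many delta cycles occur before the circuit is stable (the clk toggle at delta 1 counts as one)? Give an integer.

3

[bits: k,a,e,c,g,h,j,f,b,clk,d]
t=0: Δ0=00111101100 Δ1=00111101110 Δ2=00111100110 Δ3=00111000110 | 3Δ
t=1: Δ0=00111000110 Δ1=00111000100 | 1Δ
t=2: Δ0=00111000100 Δ1=00111000110 Δ2=00111001110 Δ3=00111101110 | 3Δ
t=3: Δ0=00111101110 Δ1=00111101100 | 1Δ
t=4: Δ0=00111101100 Δ1=00111101110 Δ2=00111100110 Δ3=00111000110 | 3Δ
t=5: Δ0=00111000110 Δ1=00111000100 | 1Δ
t=6: Δ0=00111000100 Δ1=00111000110 Δ2=00111001110 Δ3=00111101110 | 3Δ
t=7: Δ0=00111101110 Δ1=00111101100 | 1Δ
t=8: Δ0=00111101100 Δ1=00111101110 Δ2=00111100110 Δ3=00111000110 | 3Δ
t=9: Δ0=00111000110 Δ1=00111000100 | 1Δ
t=10: Δ0=00111000100 Δ1=00111000110 Δ2=00111001110 Δ3=00111101110 | 3Δ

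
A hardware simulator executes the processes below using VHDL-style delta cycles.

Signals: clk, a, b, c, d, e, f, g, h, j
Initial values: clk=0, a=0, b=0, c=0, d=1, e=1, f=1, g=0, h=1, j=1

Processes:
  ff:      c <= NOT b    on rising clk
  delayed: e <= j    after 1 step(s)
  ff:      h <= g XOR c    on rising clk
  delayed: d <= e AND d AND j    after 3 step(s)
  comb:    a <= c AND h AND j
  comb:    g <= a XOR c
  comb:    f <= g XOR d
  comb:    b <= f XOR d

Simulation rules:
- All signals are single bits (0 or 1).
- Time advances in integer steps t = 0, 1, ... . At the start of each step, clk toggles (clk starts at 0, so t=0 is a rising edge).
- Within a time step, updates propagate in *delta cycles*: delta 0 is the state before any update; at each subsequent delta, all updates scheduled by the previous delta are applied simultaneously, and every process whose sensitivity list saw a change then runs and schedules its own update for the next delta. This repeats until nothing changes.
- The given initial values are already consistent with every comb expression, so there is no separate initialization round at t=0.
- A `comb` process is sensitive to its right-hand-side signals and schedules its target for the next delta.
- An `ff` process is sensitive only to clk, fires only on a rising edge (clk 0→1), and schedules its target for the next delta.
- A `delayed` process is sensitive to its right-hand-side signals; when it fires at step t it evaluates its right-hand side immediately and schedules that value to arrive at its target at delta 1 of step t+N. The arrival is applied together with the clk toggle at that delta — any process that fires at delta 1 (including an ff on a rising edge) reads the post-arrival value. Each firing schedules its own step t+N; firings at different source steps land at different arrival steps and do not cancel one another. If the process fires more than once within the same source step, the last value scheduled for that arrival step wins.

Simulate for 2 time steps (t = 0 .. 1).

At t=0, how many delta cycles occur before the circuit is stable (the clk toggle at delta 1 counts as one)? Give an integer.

t0.Δ0 b=0 e=1 h=1 c=0 g=0 j=1 a=0 d=1 clk=0 f=1
t0.Δ1 b=0 e=1 h=1 c=0 g=0 j=1 a=0 d=1 clk=1 f=1
t0.Δ2 b=0 e=1 h=0 c=1 g=0 j=1 a=0 d=1 clk=1 f=1
t0.Δ3 b=0 e=1 h=0 c=1 g=1 j=1 a=0 d=1 clk=1 f=1
t0.Δ4 b=0 e=1 h=0 c=1 g=1 j=1 a=0 d=1 clk=1 f=0
t0.Δ5 b=1 e=1 h=0 c=1 g=1 j=1 a=0 d=1 clk=1 f=0
t1.Δ0 b=1 e=1 h=0 c=1 g=1 j=1 a=0 d=1 clk=1 f=0
t1.Δ1 b=1 e=1 h=0 c=1 g=1 j=1 a=0 d=1 clk=0 f=0

5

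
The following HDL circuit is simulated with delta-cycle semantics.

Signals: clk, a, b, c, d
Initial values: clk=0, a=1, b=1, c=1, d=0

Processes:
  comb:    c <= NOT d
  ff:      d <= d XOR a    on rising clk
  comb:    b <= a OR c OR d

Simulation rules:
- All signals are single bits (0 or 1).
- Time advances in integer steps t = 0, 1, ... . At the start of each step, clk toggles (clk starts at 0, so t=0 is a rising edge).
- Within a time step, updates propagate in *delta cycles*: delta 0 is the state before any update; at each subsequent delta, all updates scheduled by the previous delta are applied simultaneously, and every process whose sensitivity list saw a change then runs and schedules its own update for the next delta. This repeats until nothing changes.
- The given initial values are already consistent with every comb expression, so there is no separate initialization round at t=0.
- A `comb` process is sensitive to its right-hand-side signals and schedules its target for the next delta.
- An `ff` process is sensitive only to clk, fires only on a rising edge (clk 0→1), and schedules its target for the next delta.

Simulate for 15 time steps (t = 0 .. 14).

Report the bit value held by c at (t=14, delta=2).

t0.Δ0 d=0 clk=0 c=1 a=1 b=1
t0.Δ1 d=0 clk=1 c=1 a=1 b=1
t0.Δ2 d=1 clk=1 c=1 a=1 b=1
t0.Δ3 d=1 clk=1 c=0 a=1 b=1
t1.Δ0 d=1 clk=1 c=0 a=1 b=1
t1.Δ1 d=1 clk=0 c=0 a=1 b=1
t2.Δ0 d=1 clk=0 c=0 a=1 b=1
t2.Δ1 d=1 clk=1 c=0 a=1 b=1
t2.Δ2 d=0 clk=1 c=0 a=1 b=1
t2.Δ3 d=0 clk=1 c=1 a=1 b=1
t3.Δ0 d=0 clk=1 c=1 a=1 b=1
t3.Δ1 d=0 clk=0 c=1 a=1 b=1
t4.Δ0 d=0 clk=0 c=1 a=1 b=1
t4.Δ1 d=0 clk=1 c=1 a=1 b=1
t4.Δ2 d=1 clk=1 c=1 a=1 b=1
t4.Δ3 d=1 clk=1 c=0 a=1 b=1
t5.Δ0 d=1 clk=1 c=0 a=1 b=1
t5.Δ1 d=1 clk=0 c=0 a=1 b=1
t6.Δ0 d=1 clk=0 c=0 a=1 b=1
t6.Δ1 d=1 clk=1 c=0 a=1 b=1
t6.Δ2 d=0 clk=1 c=0 a=1 b=1
t6.Δ3 d=0 clk=1 c=1 a=1 b=1
t7.Δ0 d=0 clk=1 c=1 a=1 b=1
t7.Δ1 d=0 clk=0 c=1 a=1 b=1
t8.Δ0 d=0 clk=0 c=1 a=1 b=1
t8.Δ1 d=0 clk=1 c=1 a=1 b=1
t8.Δ2 d=1 clk=1 c=1 a=1 b=1
t8.Δ3 d=1 clk=1 c=0 a=1 b=1
t9.Δ0 d=1 clk=1 c=0 a=1 b=1
t9.Δ1 d=1 clk=0 c=0 a=1 b=1
t10.Δ0 d=1 clk=0 c=0 a=1 b=1
t10.Δ1 d=1 clk=1 c=0 a=1 b=1
t10.Δ2 d=0 clk=1 c=0 a=1 b=1
t10.Δ3 d=0 clk=1 c=1 a=1 b=1
t11.Δ0 d=0 clk=1 c=1 a=1 b=1
t11.Δ1 d=0 clk=0 c=1 a=1 b=1
t12.Δ0 d=0 clk=0 c=1 a=1 b=1
t12.Δ1 d=0 clk=1 c=1 a=1 b=1
t12.Δ2 d=1 clk=1 c=1 a=1 b=1
t12.Δ3 d=1 clk=1 c=0 a=1 b=1
t13.Δ0 d=1 clk=1 c=0 a=1 b=1
t13.Δ1 d=1 clk=0 c=0 a=1 b=1
t14.Δ0 d=1 clk=0 c=0 a=1 b=1
t14.Δ1 d=1 clk=1 c=0 a=1 b=1
t14.Δ2 d=0 clk=1 c=0 a=1 b=1
t14.Δ3 d=0 clk=1 c=1 a=1 b=1

0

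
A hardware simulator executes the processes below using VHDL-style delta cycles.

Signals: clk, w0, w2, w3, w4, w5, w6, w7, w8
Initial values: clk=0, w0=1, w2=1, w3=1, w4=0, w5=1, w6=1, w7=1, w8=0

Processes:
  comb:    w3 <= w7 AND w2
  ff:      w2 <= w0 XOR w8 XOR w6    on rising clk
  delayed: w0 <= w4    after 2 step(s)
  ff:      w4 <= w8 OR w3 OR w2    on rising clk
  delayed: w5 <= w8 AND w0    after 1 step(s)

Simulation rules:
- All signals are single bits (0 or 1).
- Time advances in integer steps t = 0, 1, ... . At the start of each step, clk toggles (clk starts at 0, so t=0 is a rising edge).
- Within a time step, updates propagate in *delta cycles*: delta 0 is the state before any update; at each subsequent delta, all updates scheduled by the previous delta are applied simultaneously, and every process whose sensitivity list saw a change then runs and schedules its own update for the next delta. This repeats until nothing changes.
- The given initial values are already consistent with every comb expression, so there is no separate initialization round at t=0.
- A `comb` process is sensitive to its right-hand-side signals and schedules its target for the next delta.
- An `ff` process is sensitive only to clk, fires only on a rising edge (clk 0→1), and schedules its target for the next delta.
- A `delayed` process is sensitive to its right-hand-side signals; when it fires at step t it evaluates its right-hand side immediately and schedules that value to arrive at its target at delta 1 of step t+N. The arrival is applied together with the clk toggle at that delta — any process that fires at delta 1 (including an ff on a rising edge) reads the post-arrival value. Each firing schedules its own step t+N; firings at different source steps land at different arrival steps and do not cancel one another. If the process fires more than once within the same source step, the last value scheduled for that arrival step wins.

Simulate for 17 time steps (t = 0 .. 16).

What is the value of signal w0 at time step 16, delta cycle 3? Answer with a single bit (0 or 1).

1

t0.Δ0 w2=1 w5=1 w4=0 w8=0 clk=0 w3=1 w6=1 w0=1 w7=1
t0.Δ1 w2=1 w5=1 w4=0 w8=0 clk=1 w3=1 w6=1 w0=1 w7=1
t0.Δ2 w2=0 w5=1 w4=1 w8=0 clk=1 w3=1 w6=1 w0=1 w7=1
t0.Δ3 w2=0 w5=1 w4=1 w8=0 clk=1 w3=0 w6=1 w0=1 w7=1
t1.Δ0 w2=0 w5=1 w4=1 w8=0 clk=1 w3=0 w6=1 w0=1 w7=1
t1.Δ1 w2=0 w5=1 w4=1 w8=0 clk=0 w3=0 w6=1 w0=1 w7=1
t2.Δ0 w2=0 w5=1 w4=1 w8=0 clk=0 w3=0 w6=1 w0=1 w7=1
t2.Δ1 w2=0 w5=1 w4=1 w8=0 clk=1 w3=0 w6=1 w0=1 w7=1
t2.Δ2 w2=0 w5=1 w4=0 w8=0 clk=1 w3=0 w6=1 w0=1 w7=1
t3.Δ0 w2=0 w5=1 w4=0 w8=0 clk=1 w3=0 w6=1 w0=1 w7=1
t3.Δ1 w2=0 w5=1 w4=0 w8=0 clk=0 w3=0 w6=1 w0=1 w7=1
t4.Δ0 w2=0 w5=1 w4=0 w8=0 clk=0 w3=0 w6=1 w0=1 w7=1
t4.Δ1 w2=0 w5=1 w4=0 w8=0 clk=1 w3=0 w6=1 w0=0 w7=1
t4.Δ2 w2=1 w5=1 w4=0 w8=0 clk=1 w3=0 w6=1 w0=0 w7=1
t4.Δ3 w2=1 w5=1 w4=0 w8=0 clk=1 w3=1 w6=1 w0=0 w7=1
t5.Δ0 w2=1 w5=1 w4=0 w8=0 clk=1 w3=1 w6=1 w0=0 w7=1
t5.Δ1 w2=1 w5=0 w4=0 w8=0 clk=0 w3=1 w6=1 w0=0 w7=1
t6.Δ0 w2=1 w5=0 w4=0 w8=0 clk=0 w3=1 w6=1 w0=0 w7=1
t6.Δ1 w2=1 w5=0 w4=0 w8=0 clk=1 w3=1 w6=1 w0=0 w7=1
t6.Δ2 w2=1 w5=0 w4=1 w8=0 clk=1 w3=1 w6=1 w0=0 w7=1
t7.Δ0 w2=1 w5=0 w4=1 w8=0 clk=1 w3=1 w6=1 w0=0 w7=1
t7.Δ1 w2=1 w5=0 w4=1 w8=0 clk=0 w3=1 w6=1 w0=0 w7=1
t8.Δ0 w2=1 w5=0 w4=1 w8=0 clk=0 w3=1 w6=1 w0=0 w7=1
t8.Δ1 w2=1 w5=0 w4=1 w8=0 clk=1 w3=1 w6=1 w0=1 w7=1
t8.Δ2 w2=0 w5=0 w4=1 w8=0 clk=1 w3=1 w6=1 w0=1 w7=1
t8.Δ3 w2=0 w5=0 w4=1 w8=0 clk=1 w3=0 w6=1 w0=1 w7=1
t9.Δ0 w2=0 w5=0 w4=1 w8=0 clk=1 w3=0 w6=1 w0=1 w7=1
t9.Δ1 w2=0 w5=0 w4=1 w8=0 clk=0 w3=0 w6=1 w0=1 w7=1
t10.Δ0 w2=0 w5=0 w4=1 w8=0 clk=0 w3=0 w6=1 w0=1 w7=1
t10.Δ1 w2=0 w5=0 w4=1 w8=0 clk=1 w3=0 w6=1 w0=1 w7=1
t10.Δ2 w2=0 w5=0 w4=0 w8=0 clk=1 w3=0 w6=1 w0=1 w7=1
t11.Δ0 w2=0 w5=0 w4=0 w8=0 clk=1 w3=0 w6=1 w0=1 w7=1
t11.Δ1 w2=0 w5=0 w4=0 w8=0 clk=0 w3=0 w6=1 w0=1 w7=1
t12.Δ0 w2=0 w5=0 w4=0 w8=0 clk=0 w3=0 w6=1 w0=1 w7=1
t12.Δ1 w2=0 w5=0 w4=0 w8=0 clk=1 w3=0 w6=1 w0=0 w7=1
t12.Δ2 w2=1 w5=0 w4=0 w8=0 clk=1 w3=0 w6=1 w0=0 w7=1
t12.Δ3 w2=1 w5=0 w4=0 w8=0 clk=1 w3=1 w6=1 w0=0 w7=1
t13.Δ0 w2=1 w5=0 w4=0 w8=0 clk=1 w3=1 w6=1 w0=0 w7=1
t13.Δ1 w2=1 w5=0 w4=0 w8=0 clk=0 w3=1 w6=1 w0=0 w7=1
t14.Δ0 w2=1 w5=0 w4=0 w8=0 clk=0 w3=1 w6=1 w0=0 w7=1
t14.Δ1 w2=1 w5=0 w4=0 w8=0 clk=1 w3=1 w6=1 w0=0 w7=1
t14.Δ2 w2=1 w5=0 w4=1 w8=0 clk=1 w3=1 w6=1 w0=0 w7=1
t15.Δ0 w2=1 w5=0 w4=1 w8=0 clk=1 w3=1 w6=1 w0=0 w7=1
t15.Δ1 w2=1 w5=0 w4=1 w8=0 clk=0 w3=1 w6=1 w0=0 w7=1
t16.Δ0 w2=1 w5=0 w4=1 w8=0 clk=0 w3=1 w6=1 w0=0 w7=1
t16.Δ1 w2=1 w5=0 w4=1 w8=0 clk=1 w3=1 w6=1 w0=1 w7=1
t16.Δ2 w2=0 w5=0 w4=1 w8=0 clk=1 w3=1 w6=1 w0=1 w7=1
t16.Δ3 w2=0 w5=0 w4=1 w8=0 clk=1 w3=0 w6=1 w0=1 w7=1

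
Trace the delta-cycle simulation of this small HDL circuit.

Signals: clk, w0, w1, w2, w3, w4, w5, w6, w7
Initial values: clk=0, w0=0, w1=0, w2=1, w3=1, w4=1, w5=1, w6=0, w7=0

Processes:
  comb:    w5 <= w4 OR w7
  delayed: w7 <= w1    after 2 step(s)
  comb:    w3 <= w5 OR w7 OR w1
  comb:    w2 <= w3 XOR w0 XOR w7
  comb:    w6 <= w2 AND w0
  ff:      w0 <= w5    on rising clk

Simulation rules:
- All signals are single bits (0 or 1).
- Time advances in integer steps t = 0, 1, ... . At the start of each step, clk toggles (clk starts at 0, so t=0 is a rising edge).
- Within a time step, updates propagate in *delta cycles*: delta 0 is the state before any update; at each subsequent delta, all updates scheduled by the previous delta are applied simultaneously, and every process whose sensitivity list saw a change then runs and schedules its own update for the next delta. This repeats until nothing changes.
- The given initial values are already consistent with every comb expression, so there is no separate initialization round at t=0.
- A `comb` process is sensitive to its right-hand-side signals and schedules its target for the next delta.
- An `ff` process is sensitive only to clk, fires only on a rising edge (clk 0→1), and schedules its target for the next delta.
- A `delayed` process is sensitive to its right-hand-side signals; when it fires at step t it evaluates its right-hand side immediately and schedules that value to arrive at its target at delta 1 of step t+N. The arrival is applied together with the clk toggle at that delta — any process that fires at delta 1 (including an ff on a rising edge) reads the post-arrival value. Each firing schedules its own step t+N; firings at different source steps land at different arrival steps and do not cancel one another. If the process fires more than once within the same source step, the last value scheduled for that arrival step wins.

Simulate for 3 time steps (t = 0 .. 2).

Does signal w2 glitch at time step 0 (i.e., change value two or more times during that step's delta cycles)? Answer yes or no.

no

t0.Δ0 w0=0 w1=0 w4=1 w7=0 w2=1 w6=0 w3=1 w5=1 clk=0
t0.Δ1 w0=0 w1=0 w4=1 w7=0 w2=1 w6=0 w3=1 w5=1 clk=1
t0.Δ2 w0=1 w1=0 w4=1 w7=0 w2=1 w6=0 w3=1 w5=1 clk=1
t0.Δ3 w0=1 w1=0 w4=1 w7=0 w2=0 w6=1 w3=1 w5=1 clk=1
t0.Δ4 w0=1 w1=0 w4=1 w7=0 w2=0 w6=0 w3=1 w5=1 clk=1
t1.Δ0 w0=1 w1=0 w4=1 w7=0 w2=0 w6=0 w3=1 w5=1 clk=1
t1.Δ1 w0=1 w1=0 w4=1 w7=0 w2=0 w6=0 w3=1 w5=1 clk=0
t2.Δ0 w0=1 w1=0 w4=1 w7=0 w2=0 w6=0 w3=1 w5=1 clk=0
t2.Δ1 w0=1 w1=0 w4=1 w7=0 w2=0 w6=0 w3=1 w5=1 clk=1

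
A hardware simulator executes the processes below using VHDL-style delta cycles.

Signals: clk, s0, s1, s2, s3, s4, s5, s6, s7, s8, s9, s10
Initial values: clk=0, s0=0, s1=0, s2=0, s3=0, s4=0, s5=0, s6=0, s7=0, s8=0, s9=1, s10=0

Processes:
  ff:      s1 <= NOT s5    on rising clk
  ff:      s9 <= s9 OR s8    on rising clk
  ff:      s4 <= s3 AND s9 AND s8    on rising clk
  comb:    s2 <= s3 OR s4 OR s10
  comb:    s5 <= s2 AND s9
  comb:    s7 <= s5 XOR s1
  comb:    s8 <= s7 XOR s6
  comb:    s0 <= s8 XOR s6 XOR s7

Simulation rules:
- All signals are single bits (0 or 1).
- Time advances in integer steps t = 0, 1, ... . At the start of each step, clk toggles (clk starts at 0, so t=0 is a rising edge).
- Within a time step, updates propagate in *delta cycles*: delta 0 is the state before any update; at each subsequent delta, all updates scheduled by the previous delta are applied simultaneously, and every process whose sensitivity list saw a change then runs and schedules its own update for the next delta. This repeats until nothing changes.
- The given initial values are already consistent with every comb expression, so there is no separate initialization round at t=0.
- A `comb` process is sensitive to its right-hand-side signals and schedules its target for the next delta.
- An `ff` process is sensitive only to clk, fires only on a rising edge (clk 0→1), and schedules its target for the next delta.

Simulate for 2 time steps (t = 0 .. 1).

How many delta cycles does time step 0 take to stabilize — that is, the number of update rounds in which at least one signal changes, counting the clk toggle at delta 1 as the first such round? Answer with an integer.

t0.Δ0 s6=0 s0=0 s7=0 s9=1 s2=0 s4=0 s3=0 s10=0 clk=0 s8=0 s5=0 s1=0
t0.Δ1 s6=0 s0=0 s7=0 s9=1 s2=0 s4=0 s3=0 s10=0 clk=1 s8=0 s5=0 s1=0
t0.Δ2 s6=0 s0=0 s7=0 s9=1 s2=0 s4=0 s3=0 s10=0 clk=1 s8=0 s5=0 s1=1
t0.Δ3 s6=0 s0=0 s7=1 s9=1 s2=0 s4=0 s3=0 s10=0 clk=1 s8=0 s5=0 s1=1
t0.Δ4 s6=0 s0=1 s7=1 s9=1 s2=0 s4=0 s3=0 s10=0 clk=1 s8=1 s5=0 s1=1
t0.Δ5 s6=0 s0=0 s7=1 s9=1 s2=0 s4=0 s3=0 s10=0 clk=1 s8=1 s5=0 s1=1
t1.Δ0 s6=0 s0=0 s7=1 s9=1 s2=0 s4=0 s3=0 s10=0 clk=1 s8=1 s5=0 s1=1
t1.Δ1 s6=0 s0=0 s7=1 s9=1 s2=0 s4=0 s3=0 s10=0 clk=0 s8=1 s5=0 s1=1

5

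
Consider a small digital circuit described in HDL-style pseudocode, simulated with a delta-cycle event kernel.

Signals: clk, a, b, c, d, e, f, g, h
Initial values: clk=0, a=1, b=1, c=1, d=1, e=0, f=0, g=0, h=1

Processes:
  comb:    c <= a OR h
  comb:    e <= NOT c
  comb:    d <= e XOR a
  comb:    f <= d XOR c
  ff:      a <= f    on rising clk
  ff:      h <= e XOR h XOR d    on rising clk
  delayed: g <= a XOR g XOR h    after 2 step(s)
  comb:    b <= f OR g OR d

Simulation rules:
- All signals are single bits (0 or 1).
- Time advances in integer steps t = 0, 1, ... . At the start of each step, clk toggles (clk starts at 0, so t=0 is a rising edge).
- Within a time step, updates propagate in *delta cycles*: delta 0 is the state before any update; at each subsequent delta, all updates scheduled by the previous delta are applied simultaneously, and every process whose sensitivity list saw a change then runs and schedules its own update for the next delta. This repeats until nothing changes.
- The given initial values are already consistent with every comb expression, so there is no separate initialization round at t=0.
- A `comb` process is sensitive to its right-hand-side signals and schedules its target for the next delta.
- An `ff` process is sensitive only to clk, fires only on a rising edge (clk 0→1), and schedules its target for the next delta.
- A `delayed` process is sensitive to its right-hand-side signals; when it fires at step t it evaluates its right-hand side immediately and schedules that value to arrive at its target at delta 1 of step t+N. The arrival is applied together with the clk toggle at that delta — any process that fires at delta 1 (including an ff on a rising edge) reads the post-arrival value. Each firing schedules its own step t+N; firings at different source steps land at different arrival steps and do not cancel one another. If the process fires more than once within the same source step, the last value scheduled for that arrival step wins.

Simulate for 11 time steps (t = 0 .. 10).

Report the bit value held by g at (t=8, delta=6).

0

t=0 Δ0: h=1 clk=0 f=0 b=1 c=1 e=0 g=0 d=1 a=1
  Δ1: clk:0→1
  Δ2: h:1→0, a:1→0
  Δ3: c:1→0, d:1→0
  Δ4: b:1→0, e:0→1
  Δ5: d:0→1
  Δ6: f:0→1, b:0→1
  (6Δ to stable)
t=1 Δ0: h=0 clk=1 f=1 b=1 c=0 e=1 g=0 d=1 a=0
  Δ1: clk:1→0
  (1Δ to stable)
t=2 Δ0: h=0 clk=0 f=1 b=1 c=0 e=1 g=0 d=1 a=0
  Δ1: clk:0→1
  Δ2: a:0→1
  Δ3: c:0→1, d:1→0
  Δ4: e:1→0
  Δ5: d:0→1
  Δ6: f:1→0
  (6Δ to stable)
t=3 Δ0: h=0 clk=1 f=0 b=1 c=1 e=0 g=0 d=1 a=1
  Δ1: clk:1→0
  (1Δ to stable)
t=4 Δ0: h=0 clk=0 f=0 b=1 c=1 e=0 g=0 d=1 a=1
  Δ1: clk:0→1, g:0→1
  Δ2: h:0→1, a:1→0
  Δ3: d:1→0
  Δ4: f:0→1
  (4Δ to stable)
t=5 Δ0: h=1 clk=1 f=1 b=1 c=1 e=0 g=1 d=0 a=0
  Δ1: clk:1→0
  (1Δ to stable)
t=6 Δ0: h=1 clk=0 f=1 b=1 c=1 e=0 g=1 d=0 a=0
  Δ1: clk:0→1, g:1→0
  Δ2: a:0→1
  Δ3: d:0→1
  Δ4: f:1→0
  (4Δ to stable)
t=7 Δ0: h=1 clk=1 f=0 b=1 c=1 e=0 g=0 d=1 a=1
  Δ1: clk:1→0
  (1Δ to stable)
t=8 Δ0: h=1 clk=0 f=0 b=1 c=1 e=0 g=0 d=1 a=1
  Δ1: clk:0→1
  Δ2: h:1→0, a:1→0
  Δ3: c:1→0, d:1→0
  Δ4: b:1→0, e:0→1
  Δ5: d:0→1
  Δ6: f:0→1, b:0→1
  (6Δ to stable)
t=9 Δ0: h=0 clk=1 f=1 b=1 c=0 e=1 g=0 d=1 a=0
  Δ1: clk:1→0
  (1Δ to stable)
t=10 Δ0: h=0 clk=0 f=1 b=1 c=0 e=1 g=0 d=1 a=0
  Δ1: clk:0→1
  Δ2: a:0→1
  Δ3: c:0→1, d:1→0
  Δ4: e:1→0
  Δ5: d:0→1
  Δ6: f:1→0
  (6Δ to stable)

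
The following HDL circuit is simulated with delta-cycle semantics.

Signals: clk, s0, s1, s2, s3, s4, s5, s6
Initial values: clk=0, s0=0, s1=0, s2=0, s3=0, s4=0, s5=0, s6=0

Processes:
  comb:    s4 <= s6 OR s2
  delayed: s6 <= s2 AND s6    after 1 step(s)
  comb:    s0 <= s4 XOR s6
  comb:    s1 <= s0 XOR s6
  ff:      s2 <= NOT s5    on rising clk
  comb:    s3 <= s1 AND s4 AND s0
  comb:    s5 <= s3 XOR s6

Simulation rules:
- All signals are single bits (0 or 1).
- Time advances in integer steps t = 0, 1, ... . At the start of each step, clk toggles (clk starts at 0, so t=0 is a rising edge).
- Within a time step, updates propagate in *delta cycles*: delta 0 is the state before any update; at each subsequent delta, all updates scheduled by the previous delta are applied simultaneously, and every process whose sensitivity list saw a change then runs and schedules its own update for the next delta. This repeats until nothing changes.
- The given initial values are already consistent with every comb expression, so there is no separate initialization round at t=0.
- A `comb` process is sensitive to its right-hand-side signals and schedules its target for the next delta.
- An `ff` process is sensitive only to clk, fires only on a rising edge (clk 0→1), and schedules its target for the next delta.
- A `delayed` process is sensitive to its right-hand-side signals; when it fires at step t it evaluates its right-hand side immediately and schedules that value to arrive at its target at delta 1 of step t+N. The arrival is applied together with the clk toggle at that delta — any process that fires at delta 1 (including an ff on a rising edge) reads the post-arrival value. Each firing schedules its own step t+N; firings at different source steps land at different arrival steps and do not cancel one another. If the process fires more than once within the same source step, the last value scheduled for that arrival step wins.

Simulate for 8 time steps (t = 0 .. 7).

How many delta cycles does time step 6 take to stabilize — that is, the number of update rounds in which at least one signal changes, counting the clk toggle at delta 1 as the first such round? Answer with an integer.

5

t0.Δ0 s2=0 s4=0 s1=0 s3=0 clk=0 s0=0 s6=0 s5=0
t0.Δ1 s2=0 s4=0 s1=0 s3=0 clk=1 s0=0 s6=0 s5=0
t0.Δ2 s2=1 s4=0 s1=0 s3=0 clk=1 s0=0 s6=0 s5=0
t0.Δ3 s2=1 s4=1 s1=0 s3=0 clk=1 s0=0 s6=0 s5=0
t0.Δ4 s2=1 s4=1 s1=0 s3=0 clk=1 s0=1 s6=0 s5=0
t0.Δ5 s2=1 s4=1 s1=1 s3=0 clk=1 s0=1 s6=0 s5=0
t0.Δ6 s2=1 s4=1 s1=1 s3=1 clk=1 s0=1 s6=0 s5=0
t0.Δ7 s2=1 s4=1 s1=1 s3=1 clk=1 s0=1 s6=0 s5=1
t1.Δ0 s2=1 s4=1 s1=1 s3=1 clk=1 s0=1 s6=0 s5=1
t1.Δ1 s2=1 s4=1 s1=1 s3=1 clk=0 s0=1 s6=0 s5=1
t2.Δ0 s2=1 s4=1 s1=1 s3=1 clk=0 s0=1 s6=0 s5=1
t2.Δ1 s2=1 s4=1 s1=1 s3=1 clk=1 s0=1 s6=0 s5=1
t2.Δ2 s2=0 s4=1 s1=1 s3=1 clk=1 s0=1 s6=0 s5=1
t2.Δ3 s2=0 s4=0 s1=1 s3=1 clk=1 s0=1 s6=0 s5=1
t2.Δ4 s2=0 s4=0 s1=1 s3=0 clk=1 s0=0 s6=0 s5=1
t2.Δ5 s2=0 s4=0 s1=0 s3=0 clk=1 s0=0 s6=0 s5=0
t3.Δ0 s2=0 s4=0 s1=0 s3=0 clk=1 s0=0 s6=0 s5=0
t3.Δ1 s2=0 s4=0 s1=0 s3=0 clk=0 s0=0 s6=0 s5=0
t4.Δ0 s2=0 s4=0 s1=0 s3=0 clk=0 s0=0 s6=0 s5=0
t4.Δ1 s2=0 s4=0 s1=0 s3=0 clk=1 s0=0 s6=0 s5=0
t4.Δ2 s2=1 s4=0 s1=0 s3=0 clk=1 s0=0 s6=0 s5=0
t4.Δ3 s2=1 s4=1 s1=0 s3=0 clk=1 s0=0 s6=0 s5=0
t4.Δ4 s2=1 s4=1 s1=0 s3=0 clk=1 s0=1 s6=0 s5=0
t4.Δ5 s2=1 s4=1 s1=1 s3=0 clk=1 s0=1 s6=0 s5=0
t4.Δ6 s2=1 s4=1 s1=1 s3=1 clk=1 s0=1 s6=0 s5=0
t4.Δ7 s2=1 s4=1 s1=1 s3=1 clk=1 s0=1 s6=0 s5=1
t5.Δ0 s2=1 s4=1 s1=1 s3=1 clk=1 s0=1 s6=0 s5=1
t5.Δ1 s2=1 s4=1 s1=1 s3=1 clk=0 s0=1 s6=0 s5=1
t6.Δ0 s2=1 s4=1 s1=1 s3=1 clk=0 s0=1 s6=0 s5=1
t6.Δ1 s2=1 s4=1 s1=1 s3=1 clk=1 s0=1 s6=0 s5=1
t6.Δ2 s2=0 s4=1 s1=1 s3=1 clk=1 s0=1 s6=0 s5=1
t6.Δ3 s2=0 s4=0 s1=1 s3=1 clk=1 s0=1 s6=0 s5=1
t6.Δ4 s2=0 s4=0 s1=1 s3=0 clk=1 s0=0 s6=0 s5=1
t6.Δ5 s2=0 s4=0 s1=0 s3=0 clk=1 s0=0 s6=0 s5=0
t7.Δ0 s2=0 s4=0 s1=0 s3=0 clk=1 s0=0 s6=0 s5=0
t7.Δ1 s2=0 s4=0 s1=0 s3=0 clk=0 s0=0 s6=0 s5=0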